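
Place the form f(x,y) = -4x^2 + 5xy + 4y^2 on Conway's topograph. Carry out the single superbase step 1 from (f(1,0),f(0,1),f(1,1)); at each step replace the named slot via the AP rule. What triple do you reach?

start (-4,4,5) = (f(1,0),f(0,1),f(1,1))
replace slot 1: 2·(4+5) − (-4) = 22 → (22,4,5)

22,4,5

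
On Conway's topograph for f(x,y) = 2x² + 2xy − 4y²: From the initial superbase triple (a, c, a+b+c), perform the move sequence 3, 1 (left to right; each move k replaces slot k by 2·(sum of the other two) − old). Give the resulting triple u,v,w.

start (2,-4,0) = (f(1,0),f(0,1),f(1,1))
replace slot 3: 2·(2+(-4)) − 0 = -4 → (2,-4,-4)
replace slot 1: 2·((-4)+(-4)) − 2 = -18 → (-18,-4,-4)

-18,-4,-4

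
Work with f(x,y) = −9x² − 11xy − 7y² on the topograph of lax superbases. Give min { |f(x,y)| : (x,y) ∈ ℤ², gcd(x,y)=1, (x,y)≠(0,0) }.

translate: b→-7 (≡11 mod 18), so (9,11,7)→(9,-7,5)
flip: (9,-7,5)→(5,7,9)
translate: b→-3 (≡7 mod 10), so (5,7,9)→(5,-3,7)
reduced (well bottom): (5,-3,7) with a≤c, −a<b≤a
well minimum |f| = |-5| = 5 (negative-definite)

5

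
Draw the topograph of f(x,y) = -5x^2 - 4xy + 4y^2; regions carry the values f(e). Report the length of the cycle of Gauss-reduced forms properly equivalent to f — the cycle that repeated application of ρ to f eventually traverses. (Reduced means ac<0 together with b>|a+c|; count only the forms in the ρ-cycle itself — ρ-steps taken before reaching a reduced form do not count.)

D = 96, ⌊√D⌋ = 9
descent: ρ → (4,4,-5)  [lands on river]
river: ρ → (-5,6,3)
river: ρ → (3,6,-5)
river: ρ → (-5,4,4)
ρ-cycle length = 4 (tail of 1 descent step not counted)

4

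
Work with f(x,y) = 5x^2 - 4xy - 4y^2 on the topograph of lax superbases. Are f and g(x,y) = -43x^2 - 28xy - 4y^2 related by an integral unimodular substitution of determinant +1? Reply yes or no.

D₁ = 96, D₂ = 96
river cycle of f (length 4): (-4, 4, 5), (5, 6, -3), (-3, 6, 5), (5, 4, -4)
river cycle of g (length 4): (-4, 4, 5), (5, 6, -3), (-3, 6, 5), (5, 4, -4)
cycles coincide ⇒ equivalent

yes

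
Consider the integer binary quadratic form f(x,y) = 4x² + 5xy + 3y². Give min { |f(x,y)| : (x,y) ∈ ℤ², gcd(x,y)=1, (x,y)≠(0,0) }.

translate: b→-3 (≡5 mod 8), so (4,5,3)→(4,-3,2)
flip: (4,-3,2)→(2,3,4)
translate: b→-1 (≡3 mod 4), so (2,3,4)→(2,-1,3)
reduced (well bottom): (2,-1,3) with a≤c, −a<b≤a
well minimum = a = 2

2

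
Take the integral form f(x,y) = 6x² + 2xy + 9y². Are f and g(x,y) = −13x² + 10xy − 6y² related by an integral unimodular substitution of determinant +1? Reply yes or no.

D₁ = -212, D₂ = -212
f: reduced (well bottom): (6,2,9) with a≤c, −a<b≤a
g is negative-definite; reduce −g:
−g: flip: (13,-10,6)→(6,10,13)
−g: translate: b→-2 (≡10 mod 12), so (6,10,13)→(6,-2,9)
−g: reduced (well bottom): (6,-2,9) with a≤c, −a<b≤a
flip sign back: reduced form of g is (-6,2,-9)
reduced forms (6, 2, 9) vs (-6, 2, -9) ⇒ inequivalent

no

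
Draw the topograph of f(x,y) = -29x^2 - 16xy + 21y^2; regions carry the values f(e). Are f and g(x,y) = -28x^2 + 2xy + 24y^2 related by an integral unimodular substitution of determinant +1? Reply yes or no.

D₁ = 2692, D₂ = 2692
river cycle of f (length 62): (21, 16, -29), (-29, 42, 8), (8, 38, -39), (-39, 40, 7), (7, 44, -27), (-27, 10, 24), (24, 38, -13), (-13, 40, 21), (21, 44, -9), (-9, 46, 16), … (52 more)
river cycle of g (length 58): (24, 46, -6), (-6, 50, 8), (8, 46, -18), (-18, 26, 28), (28, 30, -16), (-16, 34, 24), (24, 14, -26), (-26, 38, 12), (12, 34, -32), (-32, 30, 14), … (48 more)
cycles differ ⇒ inequivalent

no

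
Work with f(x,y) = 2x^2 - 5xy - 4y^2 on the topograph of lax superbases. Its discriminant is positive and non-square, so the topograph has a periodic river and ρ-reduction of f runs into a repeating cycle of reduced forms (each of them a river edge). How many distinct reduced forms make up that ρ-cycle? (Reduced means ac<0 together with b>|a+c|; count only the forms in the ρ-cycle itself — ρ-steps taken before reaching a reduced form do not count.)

D = 57, ⌊√D⌋ = 7
descent: ρ → (-4,5,2)  [lands on river]
river: ρ → (2,7,-1)
river: ρ → (-1,7,2)
river: ρ → (2,5,-4)
river: ρ → (-4,3,3)
river: ρ → (3,3,-4)
ρ-cycle length = 6 (tail of 1 descent step not counted)

6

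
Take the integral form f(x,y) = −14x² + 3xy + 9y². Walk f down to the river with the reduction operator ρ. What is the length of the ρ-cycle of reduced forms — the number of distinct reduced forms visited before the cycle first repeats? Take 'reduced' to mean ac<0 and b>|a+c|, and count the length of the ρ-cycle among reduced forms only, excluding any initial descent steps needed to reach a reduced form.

D = 513, ⌊√D⌋ = 22
descent: ρ → (9,15,-8)  [lands on river]
river: ρ → (-8,17,7)
river: ρ → (7,11,-14)
river: ρ → (-14,17,4)
river: ρ → (4,15,-18)
river: ρ → (-18,21,1)
river: ρ → (1,21,-18)
river: ρ → (-18,15,4)
river: ρ → (4,17,-14)
river: ρ → (-14,11,7)
river: ρ → (7,17,-8)
river: ρ → (-8,15,9)
river: ρ → (9,21,-2)
river: ρ → (-2,19,19)
river: ρ → (19,19,-2)
river: ρ → (-2,21,9)
ρ-cycle length = 16 (tail of 1 descent step not counted)

16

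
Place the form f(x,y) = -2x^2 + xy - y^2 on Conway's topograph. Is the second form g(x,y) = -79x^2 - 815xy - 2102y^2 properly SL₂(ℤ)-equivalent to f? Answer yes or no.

D₁ = -7, D₂ = -7
f is negative-definite; reduce −f:
−f: flip: (2,-1,1)→(1,1,2)
−f: reduced (well bottom): (1,1,2) with a≤c, −a<b≤a
flip sign back: reduced form of f is (-1,-1,-2)
g is negative-definite; reduce −g:
−g: translate: b→25 (≡815 mod 158), so (79,815,2102)→(79,25,2)
−g: flip: (79,25,2)→(2,-25,79)
−g: translate: b→-1 (≡-25 mod 4), so (2,-25,79)→(2,-1,1)
−g: flip: (2,-1,1)→(1,1,2)
−g: reduced (well bottom): (1,1,2) with a≤c, −a<b≤a
flip sign back: reduced form of g is (-1,-1,-2)
reduced forms (-1, -1, -2) vs (-1, -1, -2) ⇒ equivalent

yes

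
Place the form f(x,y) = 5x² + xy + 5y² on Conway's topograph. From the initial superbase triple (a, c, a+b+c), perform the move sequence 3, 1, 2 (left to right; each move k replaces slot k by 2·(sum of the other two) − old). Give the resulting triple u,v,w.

start (5,5,11) = (f(1,0),f(0,1),f(1,1))
replace slot 3: 2·(5+5) − 11 = 9 → (5,5,9)
replace slot 1: 2·(5+9) − 5 = 23 → (23,5,9)
replace slot 2: 2·(23+9) − 5 = 59 → (23,59,9)

23,59,9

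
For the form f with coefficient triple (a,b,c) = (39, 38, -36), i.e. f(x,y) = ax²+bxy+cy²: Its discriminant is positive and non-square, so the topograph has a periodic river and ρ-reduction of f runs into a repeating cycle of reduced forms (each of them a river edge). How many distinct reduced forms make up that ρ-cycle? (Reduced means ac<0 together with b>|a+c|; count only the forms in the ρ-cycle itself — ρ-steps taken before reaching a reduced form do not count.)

D = 7060, ⌊√D⌋ = 84
river: ρ → (-36,34,41)
river: ρ → (41,48,-29)
river: ρ → (-29,68,21)
river: ρ → (21,58,-44)
river: ρ → (-44,30,35)
river: ρ → (35,40,-39)
river: ρ → (-39,38,36)
river: ρ → (36,34,-41)
river: ρ → (-41,48,29)
river: ρ → (29,68,-21)
river: ρ → (-21,58,44)
river: ρ → (44,30,-35)
river: ρ → (-35,40,39)
river: ρ → (39,38,-36)
ρ-cycle length = 14 (tail of 0 descent steps not counted)

14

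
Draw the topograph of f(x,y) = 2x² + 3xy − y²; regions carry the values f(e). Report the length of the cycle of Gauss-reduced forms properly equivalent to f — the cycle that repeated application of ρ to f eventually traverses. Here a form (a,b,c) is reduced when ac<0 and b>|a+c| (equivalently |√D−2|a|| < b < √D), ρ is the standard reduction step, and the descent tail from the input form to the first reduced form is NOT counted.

D = 17, ⌊√D⌋ = 4
river: ρ → (-1,3,2)
river: ρ → (2,1,-2)
river: ρ → (-2,3,1)
river: ρ → (1,3,-2)
river: ρ → (-2,1,2)
river: ρ → (2,3,-1)
ρ-cycle length = 6 (tail of 0 descent steps not counted)

6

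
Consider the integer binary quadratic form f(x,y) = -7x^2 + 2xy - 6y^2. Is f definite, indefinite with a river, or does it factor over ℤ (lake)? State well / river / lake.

D = b²−4ac = 2² − 4·(-7)·(-6) = -164
D < 0 ⇒ definite ⇒ every region one sign ⇒ single well

well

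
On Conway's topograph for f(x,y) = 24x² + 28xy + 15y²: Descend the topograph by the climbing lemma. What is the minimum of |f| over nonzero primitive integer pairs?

translate: b→-20 (≡28 mod 48), so (24,28,15)→(24,-20,11)
flip: (24,-20,11)→(11,20,24)
translate: b→-2 (≡20 mod 22), so (11,20,24)→(11,-2,15)
reduced (well bottom): (11,-2,15) with a≤c, −a<b≤a
well minimum = a = 11

11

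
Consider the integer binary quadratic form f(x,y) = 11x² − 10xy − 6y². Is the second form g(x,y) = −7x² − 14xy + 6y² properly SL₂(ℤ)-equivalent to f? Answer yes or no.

D₁ = 364, D₂ = 364
river cycle of f (length 8): (-6, 10, 11), (11, 12, -5), (-5, 18, 2), (2, 18, -5), (-5, 12, 11), (11, 10, -6), (-6, 14, 7), (7, 14, -6)
river cycle of g (length 8): (6, 14, -7), (-7, 14, 6), (6, 10, -11), (-11, 12, 5), (5, 18, -2), (-2, 18, 5), (5, 12, -11), (-11, 10, 6)
cycles differ ⇒ inequivalent

no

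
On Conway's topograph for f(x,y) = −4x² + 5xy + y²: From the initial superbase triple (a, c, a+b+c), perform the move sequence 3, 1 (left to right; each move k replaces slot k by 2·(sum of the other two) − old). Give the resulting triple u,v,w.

start (-4,1,2) = (f(1,0),f(0,1),f(1,1))
replace slot 3: 2·((-4)+1) − 2 = -8 → (-4,1,-8)
replace slot 1: 2·(1+(-8)) − (-4) = -10 → (-10,1,-8)

-10,1,-8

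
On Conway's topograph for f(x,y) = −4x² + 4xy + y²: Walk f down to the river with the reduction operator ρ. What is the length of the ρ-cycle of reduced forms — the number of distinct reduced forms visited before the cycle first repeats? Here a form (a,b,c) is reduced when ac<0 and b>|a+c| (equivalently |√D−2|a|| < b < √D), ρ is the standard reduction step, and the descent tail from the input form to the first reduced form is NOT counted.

D = 32, ⌊√D⌋ = 5
river: ρ → (1,4,-4)
river: ρ → (-4,4,1)
ρ-cycle length = 2 (tail of 0 descent steps not counted)

2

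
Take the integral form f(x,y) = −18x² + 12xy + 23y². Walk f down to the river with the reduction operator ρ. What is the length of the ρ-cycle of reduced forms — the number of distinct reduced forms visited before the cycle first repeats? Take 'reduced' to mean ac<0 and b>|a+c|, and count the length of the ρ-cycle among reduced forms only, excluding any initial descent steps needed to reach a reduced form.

D = 1800, ⌊√D⌋ = 42
river: ρ → (23,34,-7)
river: ρ → (-7,36,18)
river: ρ → (18,36,-7)
river: ρ → (-7,34,23)
river: ρ → (23,12,-18)
river: ρ → (-18,24,17)
river: ρ → (17,10,-25)
river: ρ → (-25,40,2)
river: ρ → (2,40,-25)
river: ρ → (-25,10,17)
river: ρ → (17,24,-18)
river: ρ → (-18,12,23)
ρ-cycle length = 12 (tail of 0 descent steps not counted)

12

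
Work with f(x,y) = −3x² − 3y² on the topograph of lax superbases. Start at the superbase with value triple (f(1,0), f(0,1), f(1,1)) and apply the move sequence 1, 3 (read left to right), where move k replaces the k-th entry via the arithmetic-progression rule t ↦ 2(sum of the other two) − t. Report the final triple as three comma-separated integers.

start (-3,-3,-6) = (f(1,0),f(0,1),f(1,1))
replace slot 1: 2·((-3)+(-6)) − (-3) = -15 → (-15,-3,-6)
replace slot 3: 2·((-15)+(-3)) − (-6) = -30 → (-15,-3,-30)

-15,-3,-30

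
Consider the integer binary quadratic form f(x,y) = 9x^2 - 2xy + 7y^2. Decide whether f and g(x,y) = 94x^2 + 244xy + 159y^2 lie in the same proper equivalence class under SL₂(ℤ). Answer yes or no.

D₁ = -248, D₂ = -248
f: flip: (9,-2,7)→(7,2,9)
f: reduced (well bottom): (7,2,9) with a≤c, −a<b≤a
g: translate: b→56 (≡244 mod 188), so (94,244,159)→(94,56,9)
g: flip: (94,56,9)→(9,-56,94)
g: translate: b→-2 (≡-56 mod 18), so (9,-56,94)→(9,-2,7)
g: flip: (9,-2,7)→(7,2,9)
g: reduced (well bottom): (7,2,9) with a≤c, −a<b≤a
reduced forms (7, 2, 9) vs (7, 2, 9) ⇒ equivalent

yes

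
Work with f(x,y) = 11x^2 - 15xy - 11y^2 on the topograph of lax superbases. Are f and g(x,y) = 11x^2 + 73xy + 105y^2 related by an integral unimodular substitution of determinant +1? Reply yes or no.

D₁ = 709, D₂ = 709
river cycle of f (length 34): (-11, 15, 11), (11, 7, -15), (-15, 23, 3), (3, 25, -7), (-7, 17, 15), (15, 13, -9), (-9, 23, 5), (5, 17, -21), (-21, 25, 1), (1, 25, -21), … (24 more)
river cycle of g (length 34): (11, 7, -15), (-15, 23, 3), (3, 25, -7), (-7, 17, 15), (15, 13, -9), (-9, 23, 5), (5, 17, -21), (-21, 25, 1), (1, 25, -21), (-21, 17, 5), … (24 more)
cycles coincide ⇒ equivalent

yes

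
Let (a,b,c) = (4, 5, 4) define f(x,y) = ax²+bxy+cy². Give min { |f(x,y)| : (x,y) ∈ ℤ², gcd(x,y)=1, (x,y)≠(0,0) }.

translate: b→-3 (≡5 mod 8), so (4,5,4)→(4,-3,3)
flip: (4,-3,3)→(3,3,4)
reduced (well bottom): (3,3,4) with a≤c, −a<b≤a
well minimum = a = 3

3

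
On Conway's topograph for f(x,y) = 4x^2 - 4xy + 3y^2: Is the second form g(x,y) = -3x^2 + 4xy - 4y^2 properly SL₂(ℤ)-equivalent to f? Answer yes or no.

D₁ = -32, D₂ = -32
f: translate: b→4 (≡-4 mod 8), so (4,-4,3)→(4,4,3)
f: flip: (4,4,3)→(3,-4,4)
f: translate: b→2 (≡-4 mod 6), so (3,-4,4)→(3,2,3)
f: reduced (well bottom): (3,2,3) with a≤c, −a<b≤a
g is negative-definite; reduce −g:
−g: translate: b→2 (≡-4 mod 6), so (3,-4,4)→(3,2,3)
−g: reduced (well bottom): (3,2,3) with a≤c, −a<b≤a
flip sign back: reduced form of g is (-3,-2,-3)
reduced forms (3, 2, 3) vs (-3, -2, -3) ⇒ inequivalent

no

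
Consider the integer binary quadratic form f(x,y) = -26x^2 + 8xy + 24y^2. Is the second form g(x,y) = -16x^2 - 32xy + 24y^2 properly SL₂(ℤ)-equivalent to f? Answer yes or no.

D₁ = 2560, D₂ = 2560
river cycle of f (length 8): (24, 40, -10), (-10, 40, 24), (24, 8, -26), (-26, 44, 6), (6, 40, -40), (-40, 40, 6), (6, 44, -26), (-26, 8, 24)
river cycle of g (length 6): (24, 32, -16), (-16, 32, 24), (24, 16, -24), (-24, 32, 16), (16, 32, -24), (-24, 16, 24)
cycles differ ⇒ inequivalent

no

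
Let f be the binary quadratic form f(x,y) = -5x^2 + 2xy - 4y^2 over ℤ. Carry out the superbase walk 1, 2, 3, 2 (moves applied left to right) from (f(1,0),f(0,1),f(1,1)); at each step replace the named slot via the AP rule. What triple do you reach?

start (-5,-4,-7) = (f(1,0),f(0,1),f(1,1))
replace slot 1: 2·((-4)+(-7)) − (-5) = -17 → (-17,-4,-7)
replace slot 2: 2·((-17)+(-7)) − (-4) = -44 → (-17,-44,-7)
replace slot 3: 2·((-17)+(-44)) − (-7) = -115 → (-17,-44,-115)
replace slot 2: 2·((-17)+(-115)) − (-44) = -220 → (-17,-220,-115)

-17,-220,-115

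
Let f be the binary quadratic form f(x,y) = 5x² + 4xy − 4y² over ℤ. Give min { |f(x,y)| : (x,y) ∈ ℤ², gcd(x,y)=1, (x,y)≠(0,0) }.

river: ρ → (-4,4,5)
river: ρ → (5,6,-3)
river: ρ → (-3,6,5)
river: ρ → (5,4,-4)
closes: descent 0, river 4
min |a| on river = 3

3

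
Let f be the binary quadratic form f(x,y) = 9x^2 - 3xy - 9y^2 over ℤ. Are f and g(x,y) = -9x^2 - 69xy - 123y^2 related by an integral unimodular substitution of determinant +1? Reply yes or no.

D₁ = 333, D₂ = 333
river cycle of f (length 6): (-9, 3, 9), (9, 15, -3), (-3, 15, 9), (9, 3, -9), (-9, 15, 3), (3, 15, -9)
river cycle of g (length 6): (-9, 3, 9), (9, 15, -3), (-3, 15, 9), (9, 3, -9), (-9, 15, 3), (3, 15, -9)
cycles coincide ⇒ equivalent

yes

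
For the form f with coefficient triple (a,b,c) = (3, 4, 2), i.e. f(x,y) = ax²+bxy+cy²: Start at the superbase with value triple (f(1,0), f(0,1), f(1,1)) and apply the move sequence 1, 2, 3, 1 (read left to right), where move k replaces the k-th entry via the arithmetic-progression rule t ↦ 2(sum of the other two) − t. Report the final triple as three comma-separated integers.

start (3,2,9) = (f(1,0),f(0,1),f(1,1))
replace slot 1: 2·(2+9) − 3 = 19 → (19,2,9)
replace slot 2: 2·(19+9) − 2 = 54 → (19,54,9)
replace slot 3: 2·(19+54) − 9 = 137 → (19,54,137)
replace slot 1: 2·(54+137) − 19 = 363 → (363,54,137)

363,54,137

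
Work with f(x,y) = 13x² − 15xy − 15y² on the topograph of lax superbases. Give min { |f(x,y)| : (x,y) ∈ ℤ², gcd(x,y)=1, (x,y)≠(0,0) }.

descent: ρ → (-15,15,13)  [lands on river]
river: ρ → (13,11,-17)
river: ρ → (-17,23,7)
river: ρ → (7,19,-23)
river: ρ → (-23,27,3)
river: ρ → (3,27,-23)
river: ρ → (-23,19,7)
river: ρ → (7,23,-17)
river: ρ → (-17,11,13)
river: ρ → (13,15,-15)
closes: descent 1, river 10
min |a| on river = 3

3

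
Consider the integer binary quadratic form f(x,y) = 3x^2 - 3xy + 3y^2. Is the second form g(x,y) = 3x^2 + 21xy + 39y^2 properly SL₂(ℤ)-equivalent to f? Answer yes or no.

D₁ = -27, D₂ = -27
f: translate: b→3 (≡-3 mod 6), so (3,-3,3)→(3,3,3)
f: reduced (well bottom): (3,3,3) with a≤c, −a<b≤a
g: translate: b→3 (≡21 mod 6), so (3,21,39)→(3,3,3)
g: reduced (well bottom): (3,3,3) with a≤c, −a<b≤a
reduced forms (3, 3, 3) vs (3, 3, 3) ⇒ equivalent

yes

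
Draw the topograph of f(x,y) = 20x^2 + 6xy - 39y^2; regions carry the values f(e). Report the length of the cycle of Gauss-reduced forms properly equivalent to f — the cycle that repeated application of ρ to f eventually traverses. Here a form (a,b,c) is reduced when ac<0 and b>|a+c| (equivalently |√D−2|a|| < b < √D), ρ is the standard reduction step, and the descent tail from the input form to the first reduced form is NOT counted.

D = 3156, ⌊√D⌋ = 56
descent: ρ → (-39,-6,20)
descent: ρ → (20,46,-13)  [lands on river]
river: ρ → (-13,32,41)
river: ρ → (41,50,-4)
river: ρ → (-4,54,15)
river: ρ → (15,36,-31)
river: ρ → (-31,26,20)
river: ρ → (20,54,-3)
river: ρ → (-3,54,20)
river: ρ → (20,26,-31)
river: ρ → (-31,36,15)
river: ρ → (15,54,-4)
river: ρ → (-4,50,41)
river: ρ → (41,32,-13)
river: ρ → (-13,46,20)
river: ρ → (20,34,-25)
river: ρ → (-25,16,29)
river: ρ → (29,42,-12)
river: ρ → (-12,54,5)
river: ρ → (5,56,-1)
river: ρ → (-1,56,5)
river: ρ → (5,54,-12)
river: ρ → (-12,42,29)
river: ρ → (29,16,-25)
river: ρ → (-25,34,20)
ρ-cycle length = 24 (tail of 2 descent steps not counted)

24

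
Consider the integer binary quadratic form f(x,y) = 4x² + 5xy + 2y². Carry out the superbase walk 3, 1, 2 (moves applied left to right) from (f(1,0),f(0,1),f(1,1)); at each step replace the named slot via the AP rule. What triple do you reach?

start (4,2,11) = (f(1,0),f(0,1),f(1,1))
replace slot 3: 2·(4+2) − 11 = 1 → (4,2,1)
replace slot 1: 2·(2+1) − 4 = 2 → (2,2,1)
replace slot 2: 2·(2+1) − 2 = 4 → (2,4,1)

2,4,1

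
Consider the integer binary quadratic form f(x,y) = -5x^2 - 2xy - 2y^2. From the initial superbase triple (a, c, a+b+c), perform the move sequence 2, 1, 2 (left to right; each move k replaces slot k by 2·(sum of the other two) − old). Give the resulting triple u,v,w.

start (-5,-2,-9) = (f(1,0),f(0,1),f(1,1))
replace slot 2: 2·((-5)+(-9)) − (-2) = -26 → (-5,-26,-9)
replace slot 1: 2·((-26)+(-9)) − (-5) = -65 → (-65,-26,-9)
replace slot 2: 2·((-65)+(-9)) − (-26) = -122 → (-65,-122,-9)

-65,-122,-9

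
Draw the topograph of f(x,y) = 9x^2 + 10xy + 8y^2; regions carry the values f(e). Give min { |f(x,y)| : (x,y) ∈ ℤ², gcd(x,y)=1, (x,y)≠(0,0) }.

translate: b→-8 (≡10 mod 18), so (9,10,8)→(9,-8,7)
flip: (9,-8,7)→(7,8,9)
translate: b→-6 (≡8 mod 14), so (7,8,9)→(7,-6,8)
reduced (well bottom): (7,-6,8) with a≤c, −a<b≤a
well minimum = a = 7

7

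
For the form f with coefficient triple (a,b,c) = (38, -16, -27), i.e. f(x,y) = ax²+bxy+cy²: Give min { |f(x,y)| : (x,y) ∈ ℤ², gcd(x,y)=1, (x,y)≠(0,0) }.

descent: ρ → (-27,16,38)  [lands on river]
river: ρ → (38,60,-5)
river: ρ → (-5,60,38)
river: ρ → (38,16,-27)
river: ρ → (-27,38,27)
river: ρ → (27,16,-38)
river: ρ → (-38,60,5)
river: ρ → (5,60,-38)
river: ρ → (-38,16,27)
river: ρ → (27,38,-27)
closes: descent 1, river 10
min |a| on river = 5

5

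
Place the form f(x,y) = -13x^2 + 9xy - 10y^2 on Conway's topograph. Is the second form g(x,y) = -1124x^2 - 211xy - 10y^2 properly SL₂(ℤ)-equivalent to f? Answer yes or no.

D₁ = -439, D₂ = -439
f is negative-definite; reduce −f:
−f: flip: (13,-9,10)→(10,9,13)
−f: reduced (well bottom): (10,9,13) with a≤c, −a<b≤a
flip sign back: reduced form of f is (-10,-9,-13)
g is negative-definite; reduce −g:
−g: flip: (1124,211,10)→(10,-211,1124)
−g: translate: b→9 (≡-211 mod 20), so (10,-211,1124)→(10,9,13)
−g: reduced (well bottom): (10,9,13) with a≤c, −a<b≤a
flip sign back: reduced form of g is (-10,-9,-13)
reduced forms (-10, -9, -13) vs (-10, -9, -13) ⇒ equivalent

yes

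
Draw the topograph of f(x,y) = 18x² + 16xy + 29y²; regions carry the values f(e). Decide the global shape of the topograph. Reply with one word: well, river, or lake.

D = b²−4ac = 16² − 4·18·29 = -1832
D < 0 ⇒ definite ⇒ every region one sign ⇒ single well

well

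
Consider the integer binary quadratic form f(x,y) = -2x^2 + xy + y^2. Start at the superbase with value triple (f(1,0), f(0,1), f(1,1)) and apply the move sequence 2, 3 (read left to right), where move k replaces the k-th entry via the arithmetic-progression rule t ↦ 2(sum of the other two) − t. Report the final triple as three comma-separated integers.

start (-2,1,0) = (f(1,0),f(0,1),f(1,1))
replace slot 2: 2·((-2)+0) − 1 = -5 → (-2,-5,0)
replace slot 3: 2·((-2)+(-5)) − 0 = -14 → (-2,-5,-14)

-2,-5,-14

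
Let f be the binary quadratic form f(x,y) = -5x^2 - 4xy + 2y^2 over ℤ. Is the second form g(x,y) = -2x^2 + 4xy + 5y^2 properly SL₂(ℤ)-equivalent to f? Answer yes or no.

D₁ = 56, D₂ = 56
river cycle of f (length 4): (2, 4, -5), (-5, 6, 1), (1, 6, -5), (-5, 4, 2)
river cycle of g (length 4): (5, 6, -1), (-1, 6, 5), (5, 4, -2), (-2, 4, 5)
cycles differ ⇒ inequivalent

no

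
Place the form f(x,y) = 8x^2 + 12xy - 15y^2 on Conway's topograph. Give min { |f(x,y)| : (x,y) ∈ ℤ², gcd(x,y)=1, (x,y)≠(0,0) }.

river: ρ → (-15,18,5)
river: ρ → (5,22,-7)
river: ρ → (-7,20,8)
river: ρ → (8,12,-15)
closes: descent 0, river 4
min |a| on river = 5

5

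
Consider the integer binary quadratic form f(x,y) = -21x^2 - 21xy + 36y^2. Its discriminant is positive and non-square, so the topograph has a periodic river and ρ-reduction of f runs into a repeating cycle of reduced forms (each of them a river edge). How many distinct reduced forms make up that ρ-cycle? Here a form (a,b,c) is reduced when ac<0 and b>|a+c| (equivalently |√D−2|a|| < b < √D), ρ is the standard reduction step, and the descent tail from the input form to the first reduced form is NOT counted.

D = 3465, ⌊√D⌋ = 58
descent: ρ → (36,21,-21)  [lands on river]
river: ρ → (-21,21,36)
river: ρ → (36,51,-6)
river: ρ → (-6,57,9)
river: ρ → (9,51,-24)
river: ρ → (-24,45,15)
river: ρ → (15,45,-24)
river: ρ → (-24,51,9)
river: ρ → (9,57,-6)
river: ρ → (-6,51,36)
ρ-cycle length = 10 (tail of 1 descent step not counted)

10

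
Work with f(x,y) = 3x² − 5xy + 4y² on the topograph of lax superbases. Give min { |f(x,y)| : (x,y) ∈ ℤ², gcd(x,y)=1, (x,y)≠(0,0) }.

translate: b→1 (≡-5 mod 6), so (3,-5,4)→(3,1,2)
flip: (3,1,2)→(2,-1,3)
reduced (well bottom): (2,-1,3) with a≤c, −a<b≤a
well minimum = a = 2

2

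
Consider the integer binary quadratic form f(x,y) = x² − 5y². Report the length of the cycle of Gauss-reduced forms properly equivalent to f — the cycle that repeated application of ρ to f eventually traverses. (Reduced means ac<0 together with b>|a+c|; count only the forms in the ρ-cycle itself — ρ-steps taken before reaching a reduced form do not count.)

D = 20, ⌊√D⌋ = 4
descent: ρ → (-5,0,1)
descent: ρ → (1,4,-1)  [lands on river]
river: ρ → (-1,4,1)
ρ-cycle length = 2 (tail of 2 descent steps not counted)

2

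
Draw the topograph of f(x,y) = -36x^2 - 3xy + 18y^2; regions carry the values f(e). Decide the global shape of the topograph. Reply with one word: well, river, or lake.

D = b²−4ac = (-3)² − 4·(-36)·18 = 2601
D = 51² is a perfect square ⇒ form factors over ℤ ⇒ lakes

lake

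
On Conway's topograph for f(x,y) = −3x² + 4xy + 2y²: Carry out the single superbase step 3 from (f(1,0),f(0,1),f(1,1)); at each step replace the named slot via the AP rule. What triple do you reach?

start (-3,2,3) = (f(1,0),f(0,1),f(1,1))
replace slot 3: 2·((-3)+2) − 3 = -5 → (-3,2,-5)

-3,2,-5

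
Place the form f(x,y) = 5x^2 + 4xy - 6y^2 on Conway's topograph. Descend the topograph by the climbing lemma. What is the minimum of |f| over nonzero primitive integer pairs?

river: ρ → (-6,8,3)
river: ρ → (3,10,-3)
river: ρ → (-3,8,6)
river: ρ → (6,4,-5)
river: ρ → (-5,6,5)
river: ρ → (5,4,-6)
closes: descent 0, river 6
min |a| on river = 3

3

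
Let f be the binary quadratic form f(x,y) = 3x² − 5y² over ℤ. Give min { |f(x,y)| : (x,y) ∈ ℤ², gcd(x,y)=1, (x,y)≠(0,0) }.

descent: ρ → (-5,0,3)
descent: ρ → (3,6,-2)  [lands on river]
river: ρ → (-2,6,3)
closes: descent 2, river 2
min |a| on river = 2

2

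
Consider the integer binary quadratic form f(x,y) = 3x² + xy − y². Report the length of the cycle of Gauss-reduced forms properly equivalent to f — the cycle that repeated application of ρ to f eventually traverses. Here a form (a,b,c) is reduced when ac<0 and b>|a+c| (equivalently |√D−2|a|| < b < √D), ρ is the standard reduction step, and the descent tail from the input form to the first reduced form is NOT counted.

D = 13, ⌊√D⌋ = 3
descent: ρ → (-1,3,1)  [lands on river]
river: ρ → (1,3,-1)
ρ-cycle length = 2 (tail of 1 descent step not counted)

2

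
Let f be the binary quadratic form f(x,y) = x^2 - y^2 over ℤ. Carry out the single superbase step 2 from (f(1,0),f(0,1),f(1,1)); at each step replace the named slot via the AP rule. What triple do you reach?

start (1,-1,0) = (f(1,0),f(0,1),f(1,1))
replace slot 2: 2·(1+0) − (-1) = 3 → (1,3,0)

1,3,0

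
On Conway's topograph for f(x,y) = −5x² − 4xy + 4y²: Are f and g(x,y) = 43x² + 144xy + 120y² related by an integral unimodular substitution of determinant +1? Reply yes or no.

D₁ = 96, D₂ = 96
river cycle of f (length 4): (4, 4, -5), (-5, 6, 3), (3, 6, -5), (-5, 4, 4)
river cycle of g (length 4): (3, 6, -5), (-5, 4, 4), (4, 4, -5), (-5, 6, 3)
cycles coincide ⇒ equivalent

yes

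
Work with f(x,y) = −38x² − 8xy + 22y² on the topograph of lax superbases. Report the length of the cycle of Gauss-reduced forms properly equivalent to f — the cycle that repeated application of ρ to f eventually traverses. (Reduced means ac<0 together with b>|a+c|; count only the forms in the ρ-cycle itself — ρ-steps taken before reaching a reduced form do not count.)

D = 3408, ⌊√D⌋ = 58
descent: ρ → (22,52,-8)  [lands on river]
river: ρ → (-8,44,46)
river: ρ → (46,48,-6)
river: ρ → (-6,48,46)
river: ρ → (46,44,-8)
river: ρ → (-8,52,22)
river: ρ → (22,36,-24)
river: ρ → (-24,12,34)
river: ρ → (34,56,-2)
river: ρ → (-2,56,34)
river: ρ → (34,12,-24)
river: ρ → (-24,36,22)
ρ-cycle length = 12 (tail of 1 descent step not counted)

12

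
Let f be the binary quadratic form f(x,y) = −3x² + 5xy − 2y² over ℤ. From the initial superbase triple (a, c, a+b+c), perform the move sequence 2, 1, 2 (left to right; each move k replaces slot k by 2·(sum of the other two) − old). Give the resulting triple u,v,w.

start (-3,-2,0) = (f(1,0),f(0,1),f(1,1))
replace slot 2: 2·((-3)+0) − (-2) = -4 → (-3,-4,0)
replace slot 1: 2·((-4)+0) − (-3) = -5 → (-5,-4,0)
replace slot 2: 2·((-5)+0) − (-4) = -6 → (-5,-6,0)

-5,-6,0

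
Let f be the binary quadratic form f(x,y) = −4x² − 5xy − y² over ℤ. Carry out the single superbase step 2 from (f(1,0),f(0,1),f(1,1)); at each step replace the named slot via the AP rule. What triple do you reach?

start (-4,-1,-10) = (f(1,0),f(0,1),f(1,1))
replace slot 2: 2·((-4)+(-10)) − (-1) = -27 → (-4,-27,-10)

-4,-27,-10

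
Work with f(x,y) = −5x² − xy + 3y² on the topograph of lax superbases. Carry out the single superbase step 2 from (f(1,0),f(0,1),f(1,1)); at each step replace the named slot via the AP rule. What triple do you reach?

start (-5,3,-3) = (f(1,0),f(0,1),f(1,1))
replace slot 2: 2·((-5)+(-3)) − 3 = -19 → (-5,-19,-3)

-5,-19,-3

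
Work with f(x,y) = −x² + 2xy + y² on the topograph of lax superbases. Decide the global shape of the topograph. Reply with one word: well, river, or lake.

D = b²−4ac = 2² − 4·(-1)·1 = 8
D > 0 non-square ⇒ indefinite ⇒ periodic river

river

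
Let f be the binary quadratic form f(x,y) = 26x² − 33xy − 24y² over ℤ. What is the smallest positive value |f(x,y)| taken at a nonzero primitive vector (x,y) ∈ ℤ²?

descent: ρ → (-24,33,26)  [lands on river]
river: ρ → (26,19,-31)
river: ρ → (-31,43,14)
river: ρ → (14,41,-34)
river: ρ → (-34,27,21)
river: ρ → (21,57,-4)
river: ρ → (-4,55,35)
river: ρ → (35,15,-24)
closes: descent 1, river 8
min |a| on river = 4

4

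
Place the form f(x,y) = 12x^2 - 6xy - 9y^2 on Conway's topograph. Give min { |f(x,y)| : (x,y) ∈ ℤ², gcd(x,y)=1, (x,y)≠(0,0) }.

descent: ρ → (-9,6,12)  [lands on river]
river: ρ → (12,18,-3)
river: ρ → (-3,18,12)
river: ρ → (12,6,-9)
river: ρ → (-9,12,9)
river: ρ → (9,6,-12)
river: ρ → (-12,18,3)
river: ρ → (3,18,-12)
river: ρ → (-12,6,9)
river: ρ → (9,12,-9)
closes: descent 1, river 10
min |a| on river = 3

3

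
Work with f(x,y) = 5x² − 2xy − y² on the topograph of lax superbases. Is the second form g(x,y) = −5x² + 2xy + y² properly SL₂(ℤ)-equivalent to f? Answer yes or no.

D₁ = 24, D₂ = 24
river cycle of f (length 2): (-1, 4, 2), (2, 4, -1)
river cycle of g (length 2): (1, 4, -2), (-2, 4, 1)
cycles differ ⇒ inequivalent

no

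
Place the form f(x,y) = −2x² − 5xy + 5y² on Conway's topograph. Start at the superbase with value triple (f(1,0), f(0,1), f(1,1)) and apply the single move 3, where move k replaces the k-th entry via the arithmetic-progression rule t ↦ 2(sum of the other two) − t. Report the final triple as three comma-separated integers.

start (-2,5,-2) = (f(1,0),f(0,1),f(1,1))
replace slot 3: 2·((-2)+5) − (-2) = 8 → (-2,5,8)

-2,5,8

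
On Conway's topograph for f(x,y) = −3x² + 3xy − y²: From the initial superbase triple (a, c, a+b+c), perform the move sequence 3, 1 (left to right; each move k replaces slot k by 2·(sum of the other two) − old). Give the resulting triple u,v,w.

start (-3,-1,-1) = (f(1,0),f(0,1),f(1,1))
replace slot 3: 2·((-3)+(-1)) − (-1) = -7 → (-3,-1,-7)
replace slot 1: 2·((-1)+(-7)) − (-3) = -13 → (-13,-1,-7)

-13,-1,-7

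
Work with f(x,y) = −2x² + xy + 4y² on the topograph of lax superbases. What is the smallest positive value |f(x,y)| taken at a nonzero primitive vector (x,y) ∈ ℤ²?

descent: ρ → (4,-1,-2)
descent: ρ → (-2,5,1)  [lands on river]
river: ρ → (1,5,-2)
river: ρ → (-2,3,3)
river: ρ → (3,3,-2)
closes: descent 2, river 4
min |a| on river = 1

1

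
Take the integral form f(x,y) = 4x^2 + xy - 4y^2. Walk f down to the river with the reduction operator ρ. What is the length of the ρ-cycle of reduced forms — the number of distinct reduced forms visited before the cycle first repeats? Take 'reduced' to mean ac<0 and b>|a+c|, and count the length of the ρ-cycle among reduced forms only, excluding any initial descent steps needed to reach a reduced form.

D = 65, ⌊√D⌋ = 8
river: ρ → (-4,7,1)
river: ρ → (1,7,-4)
river: ρ → (-4,1,4)
river: ρ → (4,7,-1)
river: ρ → (-1,7,4)
river: ρ → (4,1,-4)
ρ-cycle length = 6 (tail of 0 descent steps not counted)

6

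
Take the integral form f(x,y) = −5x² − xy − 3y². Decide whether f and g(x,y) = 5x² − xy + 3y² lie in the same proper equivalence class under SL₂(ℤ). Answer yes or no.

D₁ = -59, D₂ = -59
f is negative-definite; reduce −f:
−f: flip: (5,1,3)→(3,-1,5)
−f: reduced (well bottom): (3,-1,5) with a≤c, −a<b≤a
flip sign back: reduced form of f is (-3,1,-5)
g: flip: (5,-1,3)→(3,1,5)
g: reduced (well bottom): (3,1,5) with a≤c, −a<b≤a
reduced forms (-3, 1, -5) vs (3, 1, 5) ⇒ inequivalent

no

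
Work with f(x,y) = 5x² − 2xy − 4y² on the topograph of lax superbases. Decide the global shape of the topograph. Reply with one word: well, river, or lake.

D = b²−4ac = (-2)² − 4·5·(-4) = 84
D > 0 non-square ⇒ indefinite ⇒ periodic river

river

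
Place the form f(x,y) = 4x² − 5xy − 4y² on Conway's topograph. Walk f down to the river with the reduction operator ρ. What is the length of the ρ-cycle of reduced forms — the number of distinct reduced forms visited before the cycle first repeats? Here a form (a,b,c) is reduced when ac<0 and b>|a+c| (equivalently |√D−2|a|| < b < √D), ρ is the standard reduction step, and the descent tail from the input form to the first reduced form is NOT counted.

D = 89, ⌊√D⌋ = 9
descent: ρ → (-4,5,4)  [lands on river]
river: ρ → (4,3,-5)
river: ρ → (-5,7,2)
river: ρ → (2,9,-1)
river: ρ → (-1,9,2)
river: ρ → (2,7,-5)
river: ρ → (-5,3,4)
river: ρ → (4,5,-4)
river: ρ → (-4,3,5)
river: ρ → (5,7,-2)
river: ρ → (-2,9,1)
river: ρ → (1,9,-2)
river: ρ → (-2,7,5)
river: ρ → (5,3,-4)
ρ-cycle length = 14 (tail of 1 descent step not counted)

14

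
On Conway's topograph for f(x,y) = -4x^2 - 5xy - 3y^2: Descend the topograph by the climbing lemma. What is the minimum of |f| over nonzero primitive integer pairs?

translate: b→-3 (≡5 mod 8), so (4,5,3)→(4,-3,2)
flip: (4,-3,2)→(2,3,4)
translate: b→-1 (≡3 mod 4), so (2,3,4)→(2,-1,3)
reduced (well bottom): (2,-1,3) with a≤c, −a<b≤a
well minimum |f| = |-2| = 2 (negative-definite)

2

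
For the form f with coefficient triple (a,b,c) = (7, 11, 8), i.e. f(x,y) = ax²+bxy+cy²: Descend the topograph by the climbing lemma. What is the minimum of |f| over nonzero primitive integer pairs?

translate: b→-3 (≡11 mod 14), so (7,11,8)→(7,-3,4)
flip: (7,-3,4)→(4,3,7)
reduced (well bottom): (4,3,7) with a≤c, −a<b≤a
well minimum = a = 4

4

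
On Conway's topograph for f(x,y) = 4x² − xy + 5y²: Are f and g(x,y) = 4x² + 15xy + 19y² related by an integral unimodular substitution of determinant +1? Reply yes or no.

D₁ = -79, D₂ = -79
f: reduced (well bottom): (4,-1,5) with a≤c, −a<b≤a
g: translate: b→-1 (≡15 mod 8), so (4,15,19)→(4,-1,5)
g: reduced (well bottom): (4,-1,5) with a≤c, −a<b≤a
reduced forms (4, -1, 5) vs (4, -1, 5) ⇒ equivalent

yes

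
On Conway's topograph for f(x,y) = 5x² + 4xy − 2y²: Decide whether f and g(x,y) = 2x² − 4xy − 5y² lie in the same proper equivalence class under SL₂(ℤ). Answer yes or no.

D₁ = 56, D₂ = 56
river cycle of f (length 4): (-2, 4, 5), (5, 6, -1), (-1, 6, 5), (5, 4, -2)
river cycle of g (length 4): (-5, 4, 2), (2, 4, -5), (-5, 6, 1), (1, 6, -5)
cycles differ ⇒ inequivalent

no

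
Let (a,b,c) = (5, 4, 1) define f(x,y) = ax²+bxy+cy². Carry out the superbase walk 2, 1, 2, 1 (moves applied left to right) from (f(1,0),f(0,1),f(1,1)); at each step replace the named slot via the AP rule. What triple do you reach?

start (5,1,10) = (f(1,0),f(0,1),f(1,1))
replace slot 2: 2·(5+10) − 1 = 29 → (5,29,10)
replace slot 1: 2·(29+10) − 5 = 73 → (73,29,10)
replace slot 2: 2·(73+10) − 29 = 137 → (73,137,10)
replace slot 1: 2·(137+10) − 73 = 221 → (221,137,10)

221,137,10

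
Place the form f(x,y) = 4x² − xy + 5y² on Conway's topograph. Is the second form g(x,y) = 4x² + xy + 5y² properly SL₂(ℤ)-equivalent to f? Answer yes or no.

D₁ = -79, D₂ = -79
f: reduced (well bottom): (4,-1,5) with a≤c, −a<b≤a
g: reduced (well bottom): (4,1,5) with a≤c, −a<b≤a
reduced forms (4, -1, 5) vs (4, 1, 5) ⇒ inequivalent

no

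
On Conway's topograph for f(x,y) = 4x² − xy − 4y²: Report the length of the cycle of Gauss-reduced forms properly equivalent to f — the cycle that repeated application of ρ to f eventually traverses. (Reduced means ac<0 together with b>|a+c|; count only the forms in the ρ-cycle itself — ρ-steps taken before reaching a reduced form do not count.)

D = 65, ⌊√D⌋ = 8
descent: ρ → (-4,1,4)  [lands on river]
river: ρ → (4,7,-1)
river: ρ → (-1,7,4)
river: ρ → (4,1,-4)
river: ρ → (-4,7,1)
river: ρ → (1,7,-4)
ρ-cycle length = 6 (tail of 1 descent step not counted)

6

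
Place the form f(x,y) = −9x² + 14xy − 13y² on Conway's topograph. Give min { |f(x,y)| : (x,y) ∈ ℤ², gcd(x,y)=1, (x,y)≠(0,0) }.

translate: b→4 (≡-14 mod 18), so (9,-14,13)→(9,4,8)
flip: (9,4,8)→(8,-4,9)
reduced (well bottom): (8,-4,9) with a≤c, −a<b≤a
well minimum |f| = |-8| = 8 (negative-definite)

8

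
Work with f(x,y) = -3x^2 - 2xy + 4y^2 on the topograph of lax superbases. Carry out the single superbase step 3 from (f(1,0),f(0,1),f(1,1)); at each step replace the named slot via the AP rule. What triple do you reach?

start (-3,4,-1) = (f(1,0),f(0,1),f(1,1))
replace slot 3: 2·((-3)+4) − (-1) = 3 → (-3,4,3)

-3,4,3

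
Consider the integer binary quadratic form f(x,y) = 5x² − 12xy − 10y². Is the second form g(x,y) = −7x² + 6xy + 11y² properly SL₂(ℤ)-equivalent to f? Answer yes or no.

D₁ = 344, D₂ = 344
river cycle of f (length 10): (-10, 12, 5), (5, 18, -1), (-1, 18, 5), (5, 12, -10), (-10, 8, 7), (7, 6, -11), (-11, 16, 2), (2, 16, -11), (-11, 6, 7), (7, 8, -10)
river cycle of g (length 10): (11, 16, -2), (-2, 16, 11), (11, 6, -7), (-7, 8, 10), (10, 12, -5), (-5, 18, 1), (1, 18, -5), (-5, 12, 10), (10, 8, -7), (-7, 6, 11)
cycles differ ⇒ inequivalent

no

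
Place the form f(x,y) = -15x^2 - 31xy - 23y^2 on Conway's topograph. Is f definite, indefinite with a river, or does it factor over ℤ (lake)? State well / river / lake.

D = b²−4ac = (-31)² − 4·(-15)·(-23) = -419
D < 0 ⇒ definite ⇒ every region one sign ⇒ single well

well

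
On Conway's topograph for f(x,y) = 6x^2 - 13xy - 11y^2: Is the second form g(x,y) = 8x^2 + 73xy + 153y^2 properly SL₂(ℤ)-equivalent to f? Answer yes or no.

D₁ = 433, D₂ = 433
river cycle of f (length 46): (-11, 13, 6), (6, 11, -13), (-13, 15, 4), (4, 17, -9), (-9, 19, 2), (2, 17, -18), (-18, 19, 1), (1, 19, -18), (-18, 17, 2), (2, 19, -9), … (36 more)
river cycle of g (length 46): (8, 9, -11), (-11, 13, 6), (6, 11, -13), (-13, 15, 4), (4, 17, -9), (-9, 19, 2), (2, 17, -18), (-18, 19, 1), (1, 19, -18), (-18, 17, 2), … (36 more)
cycles coincide ⇒ equivalent

yes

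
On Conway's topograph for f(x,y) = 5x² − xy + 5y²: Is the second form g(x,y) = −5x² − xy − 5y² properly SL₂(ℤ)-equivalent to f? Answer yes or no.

D₁ = -99, D₂ = -99
f: flip: (5,-1,5)→(5,1,5)
f: reduced (well bottom): (5,1,5) with a≤c, −a<b≤a
g is negative-definite; reduce −g:
−g: reduced (well bottom): (5,1,5) with a≤c, −a<b≤a
flip sign back: reduced form of g is (-5,-1,-5)
reduced forms (5, 1, 5) vs (-5, -1, -5) ⇒ inequivalent

no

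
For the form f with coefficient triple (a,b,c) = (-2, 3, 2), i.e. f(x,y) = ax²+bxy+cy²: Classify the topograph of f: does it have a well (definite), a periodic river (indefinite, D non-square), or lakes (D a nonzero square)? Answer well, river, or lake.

D = b²−4ac = 3² − 4·(-2)·2 = 25
D = 5² is a perfect square ⇒ form factors over ℤ ⇒ lakes

lake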